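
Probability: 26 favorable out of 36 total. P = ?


P = 26/36 = 0.7222

P = 0.7222


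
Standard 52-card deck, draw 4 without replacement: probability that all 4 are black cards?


P(all black cards) = (26/52) × (25/51) × (24/50) × (23/49)
= 0.0552

P = 0.0552


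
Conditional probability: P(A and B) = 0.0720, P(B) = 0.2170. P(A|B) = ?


P(A|B) = 0.0720/0.2170 = 0.3318

P(A|B) = 0.3318


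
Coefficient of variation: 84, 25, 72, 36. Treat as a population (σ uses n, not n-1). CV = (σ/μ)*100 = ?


Mean = 54.2500
SD = 24.4374
CV = (24.4374/54.2500)*100 = 45.0459%

CV = 45.0459%


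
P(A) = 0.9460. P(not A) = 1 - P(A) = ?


P(not A) = 1 - 0.9460 = 0.0540

P(not A) = 0.0540


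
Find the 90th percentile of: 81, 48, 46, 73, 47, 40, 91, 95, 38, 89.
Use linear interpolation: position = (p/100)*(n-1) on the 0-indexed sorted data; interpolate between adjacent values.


Sorted: 38, 40, 46, 47, 48, 73, 81, 89, 91, 95
n = 10
Index = 90/100 * 9 = 8.1000
Lower = data[8] = 91, Upper = data[9] = 95
P90 = 91 + 0.1000*(4) = 91.4000

P90 = 91.4000


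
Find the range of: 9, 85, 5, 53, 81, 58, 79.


Max = 85, Min = 5
Range = 85 - 5 = 80

Range = 80


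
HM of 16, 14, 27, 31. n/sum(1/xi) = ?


Sum of reciprocals = 1/16 + 1/14 + 1/27 + 1/31 = 0.203224
HM = 4/0.203224 = 19.6827

HM = 19.6827


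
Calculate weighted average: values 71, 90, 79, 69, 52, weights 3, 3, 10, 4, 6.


Numerator = 71*3 + 90*3 + 79*10 + 69*4 + 52*6 = 1861
Denominator = 3 + 3 + 10 + 4 + 6 = 26
WM = 1861/26 = 71.5769

WM = 71.5769


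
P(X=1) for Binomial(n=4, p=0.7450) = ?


C(4,1) = 4
p^1 = 0.745000
(1-p)^3 = 0.016581
P = 4 * 0.745000 * 0.016581 = 0.0494

P(X=1) = 0.0494


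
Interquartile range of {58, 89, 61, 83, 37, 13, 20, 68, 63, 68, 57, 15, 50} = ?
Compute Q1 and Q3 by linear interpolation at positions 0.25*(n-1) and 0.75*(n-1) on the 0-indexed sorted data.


Sorted: 13, 15, 20, 37, 50, 57, 58, 61, 63, 68, 68, 83, 89
Q1 (25th %ile) = 37.0000
Q3 (75th %ile) = 68.0000
IQR = 68.0000 - 37.0000 = 31.0000

IQR = 31.0000


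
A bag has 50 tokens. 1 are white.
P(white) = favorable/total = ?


P = 1/50 = 0.0200

P = 0.0200


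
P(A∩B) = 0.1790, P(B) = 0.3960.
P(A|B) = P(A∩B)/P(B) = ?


P(A|B) = 0.1790/0.3960 = 0.4520

P(A|B) = 0.4520


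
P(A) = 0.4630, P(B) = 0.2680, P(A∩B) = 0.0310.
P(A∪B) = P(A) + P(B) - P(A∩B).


P(A∪B) = 0.4630 + 0.2680 - 0.0310
= 0.7310 - 0.0310
= 0.7000

P(A∪B) = 0.7000


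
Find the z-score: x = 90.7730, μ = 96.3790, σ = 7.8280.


z = (90.7730 - 96.3790)/7.8280
= -5.6060/7.8280
= -0.7161

z = -0.7161


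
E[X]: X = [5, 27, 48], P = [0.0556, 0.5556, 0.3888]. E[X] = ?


E[X] = 5*0.0556 + 27*0.5556 + 48*0.3888
= 0.2780 + 15.0012 + 18.6624
= 33.9416

E[X] = 33.9416


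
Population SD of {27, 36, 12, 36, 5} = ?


Mean = 23.2000
Variance = 159.7600
SD = sqrt(159.7600) = 12.6396

SD = 12.6396


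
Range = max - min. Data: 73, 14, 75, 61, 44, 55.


Max = 75, Min = 14
Range = 75 - 14 = 61

Range = 61


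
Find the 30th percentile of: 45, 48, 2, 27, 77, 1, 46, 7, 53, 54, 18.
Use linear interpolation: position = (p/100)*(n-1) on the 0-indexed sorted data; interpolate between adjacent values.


Sorted: 1, 2, 7, 18, 27, 45, 46, 48, 53, 54, 77
n = 11
Index = 30/100 * 10 = 3.0000
Lower = data[3] = 18, Upper = data[4] = 27
P30 = 18 + 0*(9) = 18.0000

P30 = 18.0000


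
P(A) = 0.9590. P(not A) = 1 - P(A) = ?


P(not A) = 1 - 0.9590 = 0.0410

P(not A) = 0.0410


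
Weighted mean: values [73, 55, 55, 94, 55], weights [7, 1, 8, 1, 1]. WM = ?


Numerator = 73*7 + 55*1 + 55*8 + 94*1 + 55*1 = 1155
Denominator = 7 + 1 + 8 + 1 + 1 = 18
WM = 1155/18 = 64.1667

WM = 64.1667


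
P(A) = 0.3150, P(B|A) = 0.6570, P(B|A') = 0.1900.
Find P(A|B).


P(B) = P(B|A)*P(A) + P(B|A')*P(A')
= 0.6570*0.3150 + 0.1900*0.6850
= 0.206955 + 0.130150 = 0.337105
P(A|B) = 0.206955/0.337105 = 0.6139

P(A|B) = 0.6139


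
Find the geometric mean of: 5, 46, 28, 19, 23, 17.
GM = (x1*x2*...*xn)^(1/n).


Product = 5 × 46 × 28 × 19 × 23 × 17 = 47842760
GM = 47842760^(1/6) = 19.0533

GM = 19.0533


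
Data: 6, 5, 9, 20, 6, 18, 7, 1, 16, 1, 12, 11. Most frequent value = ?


Frequencies: 1:2, 5:1, 6:2, 7:1, 9:1, 11:1, 12:1, 16:1, 18:1, 20:1
Max frequency = 2
Mode = 1, 6

Mode = 1, 6


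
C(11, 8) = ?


C(11,8) = 11!/(8! × 3!)
= 39916800/(40320 × 6)
= 165

C(11,8) = 165


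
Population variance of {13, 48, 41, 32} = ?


Mean = 33.5000
Squared deviations: 420.2500, 210.2500, 56.2500, 2.2500
Sum = 689.0000
Variance = 689.0000/4 = 172.2500

Variance = 172.2500


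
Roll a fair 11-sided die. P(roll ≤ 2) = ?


Favorable outcomes (roll ≤ 2): 2
Total outcomes = 11
P = 2/11 = 0.1818

P = 0.1818


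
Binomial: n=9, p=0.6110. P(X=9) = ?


C(9,9) = 1
p^9 = 0.011868
(1-p)^0 = 1.000000
P = 1 * 0.011868 * 1.000000 = 0.0119

P(X=9) = 0.0119


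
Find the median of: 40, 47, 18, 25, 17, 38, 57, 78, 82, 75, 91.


Sorted: 17, 18, 25, 38, 40, 47, 57, 75, 78, 82, 91
n = 11 (odd)
Middle value = 47

Median = 47


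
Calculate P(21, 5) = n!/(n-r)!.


P(21,5) = 21!/16!
= 51090942171709440000/20922789888000
= 2441880

P(21,5) = 2441880


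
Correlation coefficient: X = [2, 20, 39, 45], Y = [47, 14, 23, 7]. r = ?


Mean X = 26.5000, Mean Y = 22.7500
SD X = 16.889346, SD Y = 15.105876
Cov = -206.375000
r = -206.375000/(16.889346*15.105876) = -0.8089

r = -0.8089


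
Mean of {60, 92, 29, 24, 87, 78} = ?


Sum = 60 + 92 + 29 + 24 + 87 + 78 = 370
n = 6
Mean = 370/6 = 61.6667

Mean = 61.6667


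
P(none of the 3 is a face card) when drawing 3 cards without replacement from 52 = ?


P(no face cards) = (40/52) × (39/51) × (38/50)
= 0.4471

P = 0.4471


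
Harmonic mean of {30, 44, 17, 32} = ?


Sum of reciprocals = 1/30 + 1/44 + 1/17 + 1/32 = 0.146134
HM = 4/0.146134 = 27.3721

HM = 27.3721


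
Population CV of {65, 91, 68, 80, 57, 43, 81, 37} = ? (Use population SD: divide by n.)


Mean = 65.2500
SD = 17.6688
CV = (17.6688/65.2500)*100 = 27.0787%

CV = 27.0787%


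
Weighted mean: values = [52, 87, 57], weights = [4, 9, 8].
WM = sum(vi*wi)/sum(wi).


Numerator = 52*4 + 87*9 + 57*8 = 1447
Denominator = 4 + 9 + 8 = 21
WM = 1447/21 = 68.9048

WM = 68.9048


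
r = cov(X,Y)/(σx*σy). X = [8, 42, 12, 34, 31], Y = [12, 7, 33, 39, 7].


Mean X = 25.4000, Mean Y = 19.6000
SD X = 13.139254, SD Y = 13.646978
Cov = -32.040000
r = -32.040000/(13.139254*13.646978) = -0.1787

r = -0.1787


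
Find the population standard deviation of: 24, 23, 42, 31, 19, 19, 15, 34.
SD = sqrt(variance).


Mean = 25.8750
Variance = 72.1094
SD = sqrt(72.1094) = 8.4917

SD = 8.4917


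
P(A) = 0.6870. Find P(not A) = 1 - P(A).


P(not A) = 1 - 0.6870 = 0.3130

P(not A) = 0.3130


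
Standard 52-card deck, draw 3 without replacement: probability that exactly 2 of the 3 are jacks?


Hypergeometric: P(X=2) = C(4,2)·C(48,1) / C(52,3)
= 6 × 48 / 22100
= 288/22100 = 0.0130

P = 0.0130


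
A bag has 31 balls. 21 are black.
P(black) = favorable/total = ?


P = 21/31 = 0.6774

P = 0.6774


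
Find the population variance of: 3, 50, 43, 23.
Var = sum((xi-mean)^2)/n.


Mean = 29.7500
Squared deviations: 715.5625, 410.0625, 175.5625, 45.5625
Sum = 1346.7500
Variance = 1346.7500/4 = 336.6875

Variance = 336.6875


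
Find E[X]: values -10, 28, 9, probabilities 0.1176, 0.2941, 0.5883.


E[X] = -10*0.1176 + 28*0.2941 + 9*0.5883
= -1.1760 + 8.2348 + 5.2947
= 12.3535

E[X] = 12.3535


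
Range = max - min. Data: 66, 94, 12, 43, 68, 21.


Max = 94, Min = 12
Range = 94 - 12 = 82

Range = 82


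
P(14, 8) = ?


P(14,8) = 14!/6!
= 87178291200/720
= 121080960

P(14,8) = 121080960


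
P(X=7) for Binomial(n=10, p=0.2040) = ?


C(10,7) = 120
p^7 = 1.470318e-05
(1-p)^3 = 0.504358
P = 120 * 1.470318e-05 * 0.504358 = 0.0009

P(X=7) = 0.0009


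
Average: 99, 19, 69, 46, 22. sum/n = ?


Sum = 99 + 19 + 69 + 46 + 22 = 255
n = 5
Mean = 255/5 = 51.0000

Mean = 51.0000


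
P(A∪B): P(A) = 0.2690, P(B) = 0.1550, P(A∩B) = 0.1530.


P(A∪B) = 0.2690 + 0.1550 - 0.1530
= 0.4240 - 0.1530
= 0.2710

P(A∪B) = 0.2710


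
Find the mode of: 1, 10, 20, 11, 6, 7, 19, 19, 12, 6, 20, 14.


Frequencies: 1:1, 6:2, 7:1, 10:1, 11:1, 12:1, 14:1, 19:2, 20:2
Max frequency = 2
Mode = 6, 19, 20

Mode = 6, 19, 20


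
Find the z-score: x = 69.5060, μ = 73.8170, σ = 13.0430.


z = (69.5060 - 73.8170)/13.0430
= -4.3110/13.0430
= -0.3305

z = -0.3305


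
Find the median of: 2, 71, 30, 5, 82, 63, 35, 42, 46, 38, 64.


Sorted: 2, 5, 30, 35, 38, 42, 46, 63, 64, 71, 82
n = 11 (odd)
Middle value = 42

Median = 42


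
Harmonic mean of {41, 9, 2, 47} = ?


Sum of reciprocals = 1/41 + 1/9 + 1/2 + 1/47 = 0.656778
HM = 4/0.656778 = 6.0903

HM = 6.0903


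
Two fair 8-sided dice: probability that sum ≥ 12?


Total outcomes = 8×8 = 64
Favorable (sum ≥ 12): 15
P = 15/64 = 0.2344

P = 0.2344


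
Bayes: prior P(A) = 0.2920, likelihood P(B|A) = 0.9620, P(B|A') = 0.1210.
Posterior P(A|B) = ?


P(B) = P(B|A)*P(A) + P(B|A')*P(A')
= 0.9620*0.2920 + 0.1210*0.7080
= 0.280904 + 0.085668 = 0.366572
P(A|B) = 0.280904/0.366572 = 0.7663

P(A|B) = 0.7663


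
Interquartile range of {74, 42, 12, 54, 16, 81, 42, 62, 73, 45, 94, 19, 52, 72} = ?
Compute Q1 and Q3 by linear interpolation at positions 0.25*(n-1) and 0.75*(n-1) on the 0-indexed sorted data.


Sorted: 12, 16, 19, 42, 42, 45, 52, 54, 62, 72, 73, 74, 81, 94
Q1 (25th %ile) = 42.0000
Q3 (75th %ile) = 72.7500
IQR = 72.7500 - 42.0000 = 30.7500

IQR = 30.7500


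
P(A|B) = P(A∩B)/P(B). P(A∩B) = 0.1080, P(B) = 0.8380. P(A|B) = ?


P(A|B) = 0.1080/0.8380 = 0.1289

P(A|B) = 0.1289


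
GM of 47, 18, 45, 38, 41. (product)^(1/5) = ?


Product = 47 × 18 × 45 × 38 × 41 = 59313060
GM = 59313060^(1/5) = 35.8616

GM = 35.8616


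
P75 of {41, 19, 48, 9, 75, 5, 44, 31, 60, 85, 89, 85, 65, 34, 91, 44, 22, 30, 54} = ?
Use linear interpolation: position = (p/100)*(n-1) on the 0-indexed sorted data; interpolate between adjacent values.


Sorted: 5, 9, 19, 22, 30, 31, 34, 41, 44, 44, 48, 54, 60, 65, 75, 85, 85, 89, 91
n = 19
Index = 75/100 * 18 = 13.5000
Lower = data[13] = 65, Upper = data[14] = 75
P75 = 65 + 0.5000*(10) = 70.0000

P75 = 70.0000


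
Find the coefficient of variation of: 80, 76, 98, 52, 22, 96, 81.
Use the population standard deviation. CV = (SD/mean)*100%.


Mean = 72.1429
SD = 24.8218
CV = (24.8218/72.1429)*100 = 34.4065%

CV = 34.4065%


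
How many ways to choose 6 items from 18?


C(18,6) = 18!/(6! × 12!)
= 6402373705728000/(720 × 479001600)
= 18564

C(18,6) = 18564


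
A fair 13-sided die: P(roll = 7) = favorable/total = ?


Favorable outcomes (roll = 7): 1
Total outcomes = 13
P = 1/13 = 0.0769

P = 0.0769


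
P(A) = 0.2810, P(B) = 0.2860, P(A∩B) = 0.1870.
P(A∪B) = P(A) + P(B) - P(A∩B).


P(A∪B) = 0.2810 + 0.2860 - 0.1870
= 0.5670 - 0.1870
= 0.3800

P(A∪B) = 0.3800


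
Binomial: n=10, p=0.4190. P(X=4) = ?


C(10,4) = 210
p^4 = 0.030822
(1-p)^6 = 0.038464
P = 210 * 0.030822 * 0.038464 = 0.2490

P(X=4) = 0.2490


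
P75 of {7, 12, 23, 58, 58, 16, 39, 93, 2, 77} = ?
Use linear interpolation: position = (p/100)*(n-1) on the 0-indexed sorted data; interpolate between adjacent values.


Sorted: 2, 7, 12, 16, 23, 39, 58, 58, 77, 93
n = 10
Index = 75/100 * 9 = 6.7500
Lower = data[6] = 58, Upper = data[7] = 58
P75 = 58 + 0.7500*(0) = 58.0000

P75 = 58.0000


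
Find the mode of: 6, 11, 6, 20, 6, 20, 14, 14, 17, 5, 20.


Frequencies: 5:1, 6:3, 11:1, 14:2, 17:1, 20:3
Max frequency = 3
Mode = 6, 20

Mode = 6, 20


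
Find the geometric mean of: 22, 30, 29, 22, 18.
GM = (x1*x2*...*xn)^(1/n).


Product = 22 × 30 × 29 × 22 × 18 = 7579440
GM = 7579440^(1/5) = 23.7644

GM = 23.7644


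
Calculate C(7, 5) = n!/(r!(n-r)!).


C(7,5) = 7!/(5! × 2!)
= 5040/(120 × 2)
= 21

C(7,5) = 21


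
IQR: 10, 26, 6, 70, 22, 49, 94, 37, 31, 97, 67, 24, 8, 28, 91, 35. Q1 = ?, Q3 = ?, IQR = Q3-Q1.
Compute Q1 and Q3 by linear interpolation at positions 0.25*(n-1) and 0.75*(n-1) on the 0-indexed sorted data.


Sorted: 6, 8, 10, 22, 24, 26, 28, 31, 35, 37, 49, 67, 70, 91, 94, 97
Q1 (25th %ile) = 23.5000
Q3 (75th %ile) = 67.7500
IQR = 67.7500 - 23.5000 = 44.2500

IQR = 44.2500


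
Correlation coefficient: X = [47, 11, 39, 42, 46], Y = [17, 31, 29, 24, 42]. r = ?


Mean X = 37.0000, Mean Y = 28.6000
SD X = 13.311649, SD Y = 8.260751
Cov = -16.000000
r = -16.000000/(13.311649*8.260751) = -0.1455

r = -0.1455


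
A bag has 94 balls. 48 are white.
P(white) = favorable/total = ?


P = 48/94 = 0.5106

P = 0.5106


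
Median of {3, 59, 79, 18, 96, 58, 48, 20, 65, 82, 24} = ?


Sorted: 3, 18, 20, 24, 48, 58, 59, 65, 79, 82, 96
n = 11 (odd)
Middle value = 58

Median = 58


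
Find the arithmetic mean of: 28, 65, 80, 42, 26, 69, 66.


Sum = 28 + 65 + 80 + 42 + 26 + 69 + 66 = 376
n = 7
Mean = 376/7 = 53.7143

Mean = 53.7143


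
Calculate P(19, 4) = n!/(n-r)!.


P(19,4) = 19!/15!
= 121645100408832000/1307674368000
= 93024

P(19,4) = 93024


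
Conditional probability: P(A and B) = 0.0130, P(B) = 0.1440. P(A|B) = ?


P(A|B) = 0.0130/0.1440 = 0.0903

P(A|B) = 0.0903


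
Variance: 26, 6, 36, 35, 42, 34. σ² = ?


Mean = 29.8333
Squared deviations: 14.6944, 568.0278, 38.0278, 26.6944, 148.0278, 17.3611
Sum = 812.8333
Variance = 812.8333/6 = 135.4722

Variance = 135.4722


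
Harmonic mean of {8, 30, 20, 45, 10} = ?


Sum of reciprocals = 1/8 + 1/30 + 1/20 + 1/45 + 1/10 = 0.330556
HM = 5/0.330556 = 15.1261

HM = 15.1261


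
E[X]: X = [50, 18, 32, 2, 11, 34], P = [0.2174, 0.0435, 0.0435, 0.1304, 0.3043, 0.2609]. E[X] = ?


E[X] = 50*0.2174 + 18*0.0435 + 32*0.0435 + 2*0.1304 + 11*0.3043 + 34*0.2609
= 10.8700 + 0.7830 + 1.3920 + 0.2608 + 3.3473 + 8.8706
= 25.5237

E[X] = 25.5237


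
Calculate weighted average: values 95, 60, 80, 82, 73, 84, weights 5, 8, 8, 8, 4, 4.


Numerator = 95*5 + 60*8 + 80*8 + 82*8 + 73*4 + 84*4 = 2879
Denominator = 5 + 8 + 8 + 8 + 4 + 4 = 37
WM = 2879/37 = 77.8108

WM = 77.8108


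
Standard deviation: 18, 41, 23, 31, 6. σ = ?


Mean = 23.8000
Variance = 139.7600
SD = sqrt(139.7600) = 11.8220

SD = 11.8220


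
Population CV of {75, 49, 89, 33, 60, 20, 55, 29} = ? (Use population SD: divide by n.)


Mean = 51.2500
SD = 22.0497
CV = (22.0497/51.2500)*100 = 43.0237%

CV = 43.0237%


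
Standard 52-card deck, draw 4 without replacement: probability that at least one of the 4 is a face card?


P(at least one) = 1 - P(none)
P(none) = (40/52) × (39/51) × (38/50) × (37/49) = 0.337575
P(at least one) = 1 - 0.337575 = 0.6624

P = 0.6624


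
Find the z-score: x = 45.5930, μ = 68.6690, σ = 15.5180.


z = (45.5930 - 68.6690)/15.5180
= -23.0760/15.5180
= -1.4870

z = -1.4870


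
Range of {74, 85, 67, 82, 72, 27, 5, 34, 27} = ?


Max = 85, Min = 5
Range = 85 - 5 = 80

Range = 80


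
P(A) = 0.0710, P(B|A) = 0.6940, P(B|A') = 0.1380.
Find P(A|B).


P(B) = P(B|A)*P(A) + P(B|A')*P(A')
= 0.6940*0.0710 + 0.1380*0.9290
= 0.049274 + 0.128202 = 0.177476
P(A|B) = 0.049274/0.177476 = 0.2776

P(A|B) = 0.2776


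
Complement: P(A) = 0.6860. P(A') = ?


P(not A) = 1 - 0.6860 = 0.3140

P(not A) = 0.3140


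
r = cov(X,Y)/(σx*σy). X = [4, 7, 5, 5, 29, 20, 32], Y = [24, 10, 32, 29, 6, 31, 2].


Mean X = 14.5714, Mean Y = 19.1429
SD X = 11.299269, SD Y = 11.813171
Cov = -89.081633
r = -89.081633/(11.299269*11.813171) = -0.6674

r = -0.6674


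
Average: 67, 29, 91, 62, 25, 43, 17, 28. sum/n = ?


Sum = 67 + 29 + 91 + 62 + 25 + 43 + 17 + 28 = 362
n = 8
Mean = 362/8 = 45.2500

Mean = 45.2500


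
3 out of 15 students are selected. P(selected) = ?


P = 3/15 = 0.2000

P = 0.2000


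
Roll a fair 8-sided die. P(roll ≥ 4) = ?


Favorable outcomes (roll ≥ 4): 5
Total outcomes = 8
P = 5/8 = 0.6250

P = 0.6250


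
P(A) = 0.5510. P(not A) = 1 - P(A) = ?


P(not A) = 1 - 0.5510 = 0.4490

P(not A) = 0.4490


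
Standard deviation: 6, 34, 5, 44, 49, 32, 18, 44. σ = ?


Mean = 29.0000
Variance = 263.7500
SD = sqrt(263.7500) = 16.2404

SD = 16.2404


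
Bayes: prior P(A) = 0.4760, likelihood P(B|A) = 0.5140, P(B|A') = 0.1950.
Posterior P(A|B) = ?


P(B) = P(B|A)*P(A) + P(B|A')*P(A')
= 0.5140*0.4760 + 0.1950*0.5240
= 0.244664 + 0.102180 = 0.346844
P(A|B) = 0.244664/0.346844 = 0.7054

P(A|B) = 0.7054


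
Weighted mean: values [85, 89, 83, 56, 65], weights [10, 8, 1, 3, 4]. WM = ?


Numerator = 85*10 + 89*8 + 83*1 + 56*3 + 65*4 = 2073
Denominator = 10 + 8 + 1 + 3 + 4 = 26
WM = 2073/26 = 79.7308

WM = 79.7308


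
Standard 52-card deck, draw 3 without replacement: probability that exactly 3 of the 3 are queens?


Hypergeometric: P(X=3) = C(4,3)·C(48,0) / C(52,3)
= 4 × 1 / 22100
= 4/22100 = 0.0002

P = 0.0002


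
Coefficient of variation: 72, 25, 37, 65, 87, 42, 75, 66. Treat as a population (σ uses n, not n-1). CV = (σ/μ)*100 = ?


Mean = 58.6250
SD = 20.0682
CV = (20.0682/58.6250)*100 = 34.2315%

CV = 34.2315%


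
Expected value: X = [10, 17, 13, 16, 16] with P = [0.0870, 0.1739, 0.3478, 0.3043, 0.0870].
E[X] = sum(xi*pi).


E[X] = 10*0.0870 + 17*0.1739 + 13*0.3478 + 16*0.3043 + 16*0.0870
= 0.8700 + 2.9563 + 4.5214 + 4.8688 + 1.3920
= 14.6085

E[X] = 14.6085


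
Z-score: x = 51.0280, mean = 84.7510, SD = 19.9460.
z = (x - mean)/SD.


z = (51.0280 - 84.7510)/19.9460
= -33.7230/19.9460
= -1.6907

z = -1.6907


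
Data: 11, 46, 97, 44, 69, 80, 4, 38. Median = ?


Sorted: 4, 11, 38, 44, 46, 69, 80, 97
n = 8 (even)
Middle values: 44 and 46
Median = (44+46)/2 = 45.0000

Median = 45.0000


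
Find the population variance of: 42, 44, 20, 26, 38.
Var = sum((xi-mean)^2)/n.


Mean = 34.0000
Squared deviations: 64.0000, 100.0000, 196.0000, 64.0000, 16.0000
Sum = 440.0000
Variance = 440.0000/5 = 88.0000

Variance = 88.0000


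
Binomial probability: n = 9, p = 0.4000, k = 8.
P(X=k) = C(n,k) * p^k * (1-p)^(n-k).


C(9,8) = 9
p^8 = 0.000655
(1-p)^1 = 0.600000
P = 9 * 0.000655 * 0.600000 = 0.0035

P(X=8) = 0.0035


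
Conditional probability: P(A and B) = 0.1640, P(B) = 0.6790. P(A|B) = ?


P(A|B) = 0.1640/0.6790 = 0.2415

P(A|B) = 0.2415


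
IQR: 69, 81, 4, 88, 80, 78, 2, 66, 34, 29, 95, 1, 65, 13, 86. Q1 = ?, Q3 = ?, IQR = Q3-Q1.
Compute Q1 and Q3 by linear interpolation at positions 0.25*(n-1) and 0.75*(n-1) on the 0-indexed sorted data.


Sorted: 1, 2, 4, 13, 29, 34, 65, 66, 69, 78, 80, 81, 86, 88, 95
Q1 (25th %ile) = 21.0000
Q3 (75th %ile) = 80.5000
IQR = 80.5000 - 21.0000 = 59.5000

IQR = 59.5000


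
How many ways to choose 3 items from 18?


C(18,3) = 18!/(3! × 15!)
= 6402373705728000/(6 × 1307674368000)
= 816

C(18,3) = 816


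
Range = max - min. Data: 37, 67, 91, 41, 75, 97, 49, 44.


Max = 97, Min = 37
Range = 97 - 37 = 60

Range = 60


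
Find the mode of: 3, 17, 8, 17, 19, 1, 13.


Frequencies: 1:1, 3:1, 8:1, 13:1, 17:2, 19:1
Max frequency = 2
Mode = 17

Mode = 17


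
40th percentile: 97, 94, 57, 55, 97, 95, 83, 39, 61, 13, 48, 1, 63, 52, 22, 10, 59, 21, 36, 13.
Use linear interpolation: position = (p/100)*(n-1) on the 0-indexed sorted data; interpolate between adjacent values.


Sorted: 1, 10, 13, 13, 21, 22, 36, 39, 48, 52, 55, 57, 59, 61, 63, 83, 94, 95, 97, 97
n = 20
Index = 40/100 * 19 = 7.6000
Lower = data[7] = 39, Upper = data[8] = 48
P40 = 39 + 0.6000*(9) = 44.4000

P40 = 44.4000


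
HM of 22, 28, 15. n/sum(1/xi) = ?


Sum of reciprocals = 1/22 + 1/28 + 1/15 = 0.147835
HM = 3/0.147835 = 20.2928

HM = 20.2928


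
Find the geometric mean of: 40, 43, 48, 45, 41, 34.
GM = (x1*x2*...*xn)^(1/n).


Product = 40 × 43 × 48 × 45 × 41 × 34 = 5178988800
GM = 5178988800^(1/6) = 41.5950

GM = 41.5950


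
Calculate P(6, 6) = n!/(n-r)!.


P(6,6) = 6!/0!
= 720/1
= 720

P(6,6) = 720


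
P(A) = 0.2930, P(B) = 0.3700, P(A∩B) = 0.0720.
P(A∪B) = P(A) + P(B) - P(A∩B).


P(A∪B) = 0.2930 + 0.3700 - 0.0720
= 0.6630 - 0.0720
= 0.5910

P(A∪B) = 0.5910


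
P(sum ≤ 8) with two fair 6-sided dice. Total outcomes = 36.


Total outcomes = 6×6 = 36
Favorable (sum ≤ 8): 26
P = 26/36 = 0.7222

P = 0.7222


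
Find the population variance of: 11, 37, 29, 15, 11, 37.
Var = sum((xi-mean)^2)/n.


Mean = 23.3333
Squared deviations: 152.1111, 186.7778, 32.1111, 69.4444, 152.1111, 186.7778
Sum = 779.3333
Variance = 779.3333/6 = 129.8889

Variance = 129.8889


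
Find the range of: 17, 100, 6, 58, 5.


Max = 100, Min = 5
Range = 100 - 5 = 95

Range = 95


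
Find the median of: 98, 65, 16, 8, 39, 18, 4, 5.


Sorted: 4, 5, 8, 16, 18, 39, 65, 98
n = 8 (even)
Middle values: 16 and 18
Median = (16+18)/2 = 17.0000

Median = 17.0000


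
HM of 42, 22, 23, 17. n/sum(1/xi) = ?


Sum of reciprocals = 1/42 + 1/22 + 1/23 + 1/17 = 0.171566
HM = 4/0.171566 = 23.3147

HM = 23.3147


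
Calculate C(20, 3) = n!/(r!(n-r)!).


C(20,3) = 20!/(3! × 17!)
= 2432902008176640000/(6 × 355687428096000)
= 1140

C(20,3) = 1140


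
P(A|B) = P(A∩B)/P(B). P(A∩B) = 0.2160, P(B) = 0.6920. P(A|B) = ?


P(A|B) = 0.2160/0.6920 = 0.3121

P(A|B) = 0.3121


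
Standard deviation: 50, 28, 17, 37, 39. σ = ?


Mean = 34.2000
Variance = 122.9600
SD = sqrt(122.9600) = 11.0887

SD = 11.0887


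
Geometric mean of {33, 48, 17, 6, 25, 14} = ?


Product = 33 × 48 × 17 × 6 × 25 × 14 = 56548800
GM = 56548800^(1/6) = 19.5916

GM = 19.5916


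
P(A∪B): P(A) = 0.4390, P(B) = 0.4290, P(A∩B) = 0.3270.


P(A∪B) = 0.4390 + 0.4290 - 0.3270
= 0.8680 - 0.3270
= 0.5410

P(A∪B) = 0.5410


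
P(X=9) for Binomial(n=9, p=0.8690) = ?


C(9,9) = 1
p^9 = 0.282604
(1-p)^0 = 1.000000
P = 1 * 0.282604 * 1.000000 = 0.2826

P(X=9) = 0.2826


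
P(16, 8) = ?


P(16,8) = 16!/8!
= 20922789888000/40320
= 518918400

P(16,8) = 518918400


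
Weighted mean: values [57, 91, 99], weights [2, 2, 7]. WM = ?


Numerator = 57*2 + 91*2 + 99*7 = 989
Denominator = 2 + 2 + 7 = 11
WM = 989/11 = 89.9091

WM = 89.9091


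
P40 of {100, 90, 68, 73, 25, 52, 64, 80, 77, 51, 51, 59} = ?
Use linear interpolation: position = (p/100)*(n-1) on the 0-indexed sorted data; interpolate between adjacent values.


Sorted: 25, 51, 51, 52, 59, 64, 68, 73, 77, 80, 90, 100
n = 12
Index = 40/100 * 11 = 4.4000
Lower = data[4] = 59, Upper = data[5] = 64
P40 = 59 + 0.4000*(5) = 61.0000

P40 = 61.0000


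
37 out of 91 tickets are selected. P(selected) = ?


P = 37/91 = 0.4066

P = 0.4066


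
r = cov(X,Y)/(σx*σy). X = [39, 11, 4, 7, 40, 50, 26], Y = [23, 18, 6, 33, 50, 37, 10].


Mean X = 25.2857, Mean Y = 25.2857
SD X = 16.934447, SD Y = 14.498417
Cov = 140.632653
r = 140.632653/(16.934447*14.498417) = 0.5728

r = 0.5728


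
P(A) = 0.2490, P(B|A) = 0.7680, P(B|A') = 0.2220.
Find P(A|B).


P(B) = P(B|A)*P(A) + P(B|A')*P(A')
= 0.7680*0.2490 + 0.2220*0.7510
= 0.191232 + 0.166722 = 0.357954
P(A|B) = 0.191232/0.357954 = 0.5342

P(A|B) = 0.5342


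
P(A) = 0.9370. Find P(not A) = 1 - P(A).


P(not A) = 1 - 0.9370 = 0.0630

P(not A) = 0.0630


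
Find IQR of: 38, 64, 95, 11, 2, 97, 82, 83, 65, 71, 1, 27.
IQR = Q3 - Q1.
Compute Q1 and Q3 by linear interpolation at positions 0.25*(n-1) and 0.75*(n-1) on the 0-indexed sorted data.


Sorted: 1, 2, 11, 27, 38, 64, 65, 71, 82, 83, 95, 97
Q1 (25th %ile) = 23.0000
Q3 (75th %ile) = 82.2500
IQR = 82.2500 - 23.0000 = 59.2500

IQR = 59.2500


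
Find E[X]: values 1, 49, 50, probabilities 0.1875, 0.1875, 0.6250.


E[X] = 1*0.1875 + 49*0.1875 + 50*0.6250
= 0.1875 + 9.1875 + 31.2500
= 40.6250

E[X] = 40.6250


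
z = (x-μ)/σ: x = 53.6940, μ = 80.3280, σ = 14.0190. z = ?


z = (53.6940 - 80.3280)/14.0190
= -26.6340/14.0190
= -1.8999

z = -1.8999


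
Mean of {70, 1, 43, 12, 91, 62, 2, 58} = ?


Sum = 70 + 1 + 43 + 12 + 91 + 62 + 2 + 58 = 339
n = 8
Mean = 339/8 = 42.3750

Mean = 42.3750


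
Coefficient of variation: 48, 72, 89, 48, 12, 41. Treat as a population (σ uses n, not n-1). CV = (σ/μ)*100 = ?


Mean = 51.6667
SD = 24.2258
CV = (24.2258/51.6667)*100 = 46.8886%

CV = 46.8886%


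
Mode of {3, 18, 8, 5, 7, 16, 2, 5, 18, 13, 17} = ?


Frequencies: 2:1, 3:1, 5:2, 7:1, 8:1, 13:1, 16:1, 17:1, 18:2
Max frequency = 2
Mode = 5, 18

Mode = 5, 18


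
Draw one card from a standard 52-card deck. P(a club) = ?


13 clubs in 52 cards
P = 13/52 = 0.2500

P = 0.2500


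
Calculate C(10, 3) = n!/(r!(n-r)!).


C(10,3) = 10!/(3! × 7!)
= 3628800/(6 × 5040)
= 120

C(10,3) = 120


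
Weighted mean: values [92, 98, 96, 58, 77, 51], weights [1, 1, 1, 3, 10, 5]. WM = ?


Numerator = 92*1 + 98*1 + 96*1 + 58*3 + 77*10 + 51*5 = 1485
Denominator = 1 + 1 + 1 + 3 + 10 + 5 = 21
WM = 1485/21 = 70.7143

WM = 70.7143


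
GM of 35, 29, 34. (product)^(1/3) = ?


Product = 35 × 29 × 34 = 34510
GM = 34510^(1/3) = 32.5573

GM = 32.5573


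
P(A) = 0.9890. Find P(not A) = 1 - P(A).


P(not A) = 1 - 0.9890 = 0.0110

P(not A) = 0.0110


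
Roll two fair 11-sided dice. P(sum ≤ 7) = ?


Total outcomes = 11×11 = 121
Favorable (sum ≤ 7): 21
P = 21/121 = 0.1736

P = 0.1736


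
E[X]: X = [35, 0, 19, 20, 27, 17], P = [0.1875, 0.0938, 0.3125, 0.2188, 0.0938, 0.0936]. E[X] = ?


E[X] = 35*0.1875 + 0*0.0938 + 19*0.3125 + 20*0.2188 + 27*0.0938 + 17*0.0936
= 6.5625 + 0 + 5.9375 + 4.3760 + 2.5326 + 1.5912
= 20.9998

E[X] = 20.9998


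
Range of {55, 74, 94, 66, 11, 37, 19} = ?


Max = 94, Min = 11
Range = 94 - 11 = 83

Range = 83


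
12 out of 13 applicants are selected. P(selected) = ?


P = 12/13 = 0.9231

P = 0.9231


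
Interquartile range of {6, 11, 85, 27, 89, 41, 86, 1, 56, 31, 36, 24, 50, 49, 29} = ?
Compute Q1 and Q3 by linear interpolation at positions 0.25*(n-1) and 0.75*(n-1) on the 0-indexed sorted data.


Sorted: 1, 6, 11, 24, 27, 29, 31, 36, 41, 49, 50, 56, 85, 86, 89
Q1 (25th %ile) = 25.5000
Q3 (75th %ile) = 53.0000
IQR = 53.0000 - 25.5000 = 27.5000

IQR = 27.5000


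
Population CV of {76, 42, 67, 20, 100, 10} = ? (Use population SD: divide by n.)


Mean = 52.5000
SD = 31.6004
CV = (31.6004/52.5000)*100 = 60.1912%

CV = 60.1912%


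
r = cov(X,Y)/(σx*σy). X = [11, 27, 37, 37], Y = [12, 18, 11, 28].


Mean X = 28.0000, Mean Y = 17.2500
SD X = 10.630146, SD Y = 6.759253
Cov = 32.250000
r = 32.250000/(10.630146*6.759253) = 0.4488

r = 0.4488


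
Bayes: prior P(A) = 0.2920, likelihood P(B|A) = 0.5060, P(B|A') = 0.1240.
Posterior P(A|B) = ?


P(B) = P(B|A)*P(A) + P(B|A')*P(A')
= 0.5060*0.2920 + 0.1240*0.7080
= 0.147752 + 0.087792 = 0.235544
P(A|B) = 0.147752/0.235544 = 0.6273

P(A|B) = 0.6273


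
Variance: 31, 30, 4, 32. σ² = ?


Mean = 24.2500
Squared deviations: 45.5625, 33.0625, 410.0625, 60.0625
Sum = 548.7500
Variance = 548.7500/4 = 137.1875

Variance = 137.1875


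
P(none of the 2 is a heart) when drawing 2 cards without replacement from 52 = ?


P(no hearts) = (39/52) × (38/51)
= 0.5588

P = 0.5588


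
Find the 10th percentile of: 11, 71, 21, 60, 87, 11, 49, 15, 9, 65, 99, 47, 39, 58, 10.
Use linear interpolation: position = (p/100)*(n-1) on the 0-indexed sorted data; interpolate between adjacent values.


Sorted: 9, 10, 11, 11, 15, 21, 39, 47, 49, 58, 60, 65, 71, 87, 99
n = 15
Index = 10/100 * 14 = 1.4000
Lower = data[1] = 10, Upper = data[2] = 11
P10 = 10 + 0.4000*(1) = 10.4000

P10 = 10.4000


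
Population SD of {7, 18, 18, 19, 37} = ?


Mean = 19.8000
Variance = 93.3600
SD = sqrt(93.3600) = 9.6623

SD = 9.6623


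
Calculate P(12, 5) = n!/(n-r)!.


P(12,5) = 12!/7!
= 479001600/5040
= 95040

P(12,5) = 95040


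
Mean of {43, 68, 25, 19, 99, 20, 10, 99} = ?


Sum = 43 + 68 + 25 + 19 + 99 + 20 + 10 + 99 = 383
n = 8
Mean = 383/8 = 47.8750

Mean = 47.8750


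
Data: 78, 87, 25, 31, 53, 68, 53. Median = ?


Sorted: 25, 31, 53, 53, 68, 78, 87
n = 7 (odd)
Middle value = 53

Median = 53


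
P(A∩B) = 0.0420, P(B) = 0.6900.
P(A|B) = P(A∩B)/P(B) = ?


P(A|B) = 0.0420/0.6900 = 0.0609

P(A|B) = 0.0609


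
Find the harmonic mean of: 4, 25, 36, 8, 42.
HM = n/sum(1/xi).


Sum of reciprocals = 1/4 + 1/25 + 1/36 + 1/8 + 1/42 = 0.466587
HM = 5/0.466587 = 10.7161

HM = 10.7161


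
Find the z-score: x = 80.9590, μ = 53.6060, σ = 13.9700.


z = (80.9590 - 53.6060)/13.9700
= 27.3530/13.9700
= 1.9580

z = 1.9580


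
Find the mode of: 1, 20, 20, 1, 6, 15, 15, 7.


Frequencies: 1:2, 6:1, 7:1, 15:2, 20:2
Max frequency = 2
Mode = 1, 15, 20

Mode = 1, 15, 20


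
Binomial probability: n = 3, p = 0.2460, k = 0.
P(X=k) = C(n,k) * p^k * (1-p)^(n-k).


C(3,0) = 1
p^0 = 1.000000
(1-p)^3 = 0.428661
P = 1 * 1.000000 * 0.428661 = 0.4287

P(X=0) = 0.4287


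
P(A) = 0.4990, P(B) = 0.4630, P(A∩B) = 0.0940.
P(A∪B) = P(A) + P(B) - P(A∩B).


P(A∪B) = 0.4990 + 0.4630 - 0.0940
= 0.9620 - 0.0940
= 0.8680

P(A∪B) = 0.8680


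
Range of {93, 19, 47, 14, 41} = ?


Max = 93, Min = 14
Range = 93 - 14 = 79

Range = 79


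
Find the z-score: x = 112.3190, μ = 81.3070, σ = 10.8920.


z = (112.3190 - 81.3070)/10.8920
= 31.0120/10.8920
= 2.8472

z = 2.8472


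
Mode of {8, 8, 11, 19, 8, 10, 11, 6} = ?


Frequencies: 6:1, 8:3, 10:1, 11:2, 19:1
Max frequency = 3
Mode = 8

Mode = 8


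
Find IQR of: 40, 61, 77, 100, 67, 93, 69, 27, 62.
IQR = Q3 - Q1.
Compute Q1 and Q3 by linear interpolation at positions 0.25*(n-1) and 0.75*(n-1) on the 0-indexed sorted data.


Sorted: 27, 40, 61, 62, 67, 69, 77, 93, 100
Q1 (25th %ile) = 61.0000
Q3 (75th %ile) = 77.0000
IQR = 77.0000 - 61.0000 = 16.0000

IQR = 16.0000


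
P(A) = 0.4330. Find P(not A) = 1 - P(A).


P(not A) = 1 - 0.4330 = 0.5670

P(not A) = 0.5670


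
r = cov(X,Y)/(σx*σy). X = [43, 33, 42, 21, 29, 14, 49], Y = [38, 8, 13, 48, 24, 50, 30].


Mean X = 33.0000, Mean Y = 30.1429
SD X = 11.698596, SD Y = 15.103723
Cov = -92.142857
r = -92.142857/(11.698596*15.103723) = -0.5215

r = -0.5215


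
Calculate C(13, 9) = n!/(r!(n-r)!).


C(13,9) = 13!/(9! × 4!)
= 6227020800/(362880 × 24)
= 715

C(13,9) = 715


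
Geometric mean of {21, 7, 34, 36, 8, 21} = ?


Product = 21 × 7 × 34 × 36 × 8 × 21 = 30227904
GM = 30227904^(1/6) = 17.6496

GM = 17.6496


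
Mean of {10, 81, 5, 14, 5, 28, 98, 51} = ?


Sum = 10 + 81 + 5 + 14 + 5 + 28 + 98 + 51 = 292
n = 8
Mean = 292/8 = 36.5000

Mean = 36.5000


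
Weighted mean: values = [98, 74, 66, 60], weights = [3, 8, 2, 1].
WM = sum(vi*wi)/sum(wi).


Numerator = 98*3 + 74*8 + 66*2 + 60*1 = 1078
Denominator = 3 + 8 + 2 + 1 = 14
WM = 1078/14 = 77.0000

WM = 77.0000


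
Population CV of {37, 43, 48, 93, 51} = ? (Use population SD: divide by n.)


Mean = 54.4000
SD = 19.8756
CV = (19.8756/54.4000)*100 = 36.5361%

CV = 36.5361%


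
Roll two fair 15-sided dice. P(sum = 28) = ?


Total outcomes = 15×15 = 225
Favorable (sum = 28): 3
P = 3/225 = 0.0133

P = 0.0133


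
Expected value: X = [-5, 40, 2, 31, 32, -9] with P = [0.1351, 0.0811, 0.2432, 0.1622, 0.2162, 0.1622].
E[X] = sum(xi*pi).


E[X] = -5*0.1351 + 40*0.0811 + 2*0.2432 + 31*0.1622 + 32*0.2162 - 9*0.1622
= -0.6755 + 3.2440 + 0.4864 + 5.0282 + 6.9184 - 1.4598
= 13.5417

E[X] = 13.5417


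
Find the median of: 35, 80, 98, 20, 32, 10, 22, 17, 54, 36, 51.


Sorted: 10, 17, 20, 22, 32, 35, 36, 51, 54, 80, 98
n = 11 (odd)
Middle value = 35

Median = 35


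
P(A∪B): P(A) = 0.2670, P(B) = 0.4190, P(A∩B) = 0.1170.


P(A∪B) = 0.2670 + 0.4190 - 0.1170
= 0.6860 - 0.1170
= 0.5690

P(A∪B) = 0.5690


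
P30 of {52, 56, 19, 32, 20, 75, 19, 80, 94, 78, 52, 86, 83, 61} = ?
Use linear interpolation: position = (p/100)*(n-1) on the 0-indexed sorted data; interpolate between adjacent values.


Sorted: 19, 19, 20, 32, 52, 52, 56, 61, 75, 78, 80, 83, 86, 94
n = 14
Index = 30/100 * 13 = 3.9000
Lower = data[3] = 32, Upper = data[4] = 52
P30 = 32 + 0.9000*(20) = 50.0000

P30 = 50.0000


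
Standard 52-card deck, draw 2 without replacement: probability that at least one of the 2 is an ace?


P(at least one) = 1 - P(none)
P(none) = (48/52) × (47/51) = 0.850679
P(at least one) = 1 - 0.850679 = 0.1493

P = 0.1493


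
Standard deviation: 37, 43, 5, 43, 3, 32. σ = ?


Mean = 27.1667
Variance = 282.8056
SD = sqrt(282.8056) = 16.8168

SD = 16.8168


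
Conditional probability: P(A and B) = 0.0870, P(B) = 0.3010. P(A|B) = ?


P(A|B) = 0.0870/0.3010 = 0.2890

P(A|B) = 0.2890


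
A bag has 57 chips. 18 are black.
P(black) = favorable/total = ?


P = 18/57 = 0.3158

P = 0.3158


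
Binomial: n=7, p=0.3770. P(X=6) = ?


C(7,6) = 7
p^6 = 0.002871
(1-p)^1 = 0.623000
P = 7 * 0.002871 * 0.623000 = 0.0125

P(X=6) = 0.0125


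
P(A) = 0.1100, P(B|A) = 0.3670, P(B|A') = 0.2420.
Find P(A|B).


P(B) = P(B|A)*P(A) + P(B|A')*P(A')
= 0.3670*0.1100 + 0.2420*0.8900
= 0.040370 + 0.215380 = 0.255750
P(A|B) = 0.040370/0.255750 = 0.1578

P(A|B) = 0.1578


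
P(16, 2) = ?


P(16,2) = 16!/14!
= 20922789888000/87178291200
= 240

P(16,2) = 240


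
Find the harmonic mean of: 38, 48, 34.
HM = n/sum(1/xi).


Sum of reciprocals = 1/38 + 1/48 + 1/34 = 0.076561
HM = 3/0.076561 = 39.1845

HM = 39.1845


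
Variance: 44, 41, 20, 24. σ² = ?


Mean = 32.2500
Squared deviations: 138.0625, 76.5625, 150.0625, 68.0625
Sum = 432.7500
Variance = 432.7500/4 = 108.1875

Variance = 108.1875


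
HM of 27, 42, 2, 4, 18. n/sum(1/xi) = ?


Sum of reciprocals = 1/27 + 1/42 + 1/2 + 1/4 + 1/18 = 0.866402
HM = 5/0.866402 = 5.7710

HM = 5.7710


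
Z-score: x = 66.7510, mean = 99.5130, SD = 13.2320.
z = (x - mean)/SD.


z = (66.7510 - 99.5130)/13.2320
= -32.7620/13.2320
= -2.4760

z = -2.4760


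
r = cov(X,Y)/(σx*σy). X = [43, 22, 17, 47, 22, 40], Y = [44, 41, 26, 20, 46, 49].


Mean X = 31.8333, Mean Y = 37.6667
SD X = 11.795715, SD Y = 10.780641
Cov = -7.722222
r = -7.722222/(11.795715*10.780641) = -0.0607

r = -0.0607


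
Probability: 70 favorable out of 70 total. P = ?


P = 70/70 = 1.0000

P = 1.0000


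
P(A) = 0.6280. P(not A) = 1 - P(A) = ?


P(not A) = 1 - 0.6280 = 0.3720

P(not A) = 0.3720


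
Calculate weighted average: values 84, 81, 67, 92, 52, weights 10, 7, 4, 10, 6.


Numerator = 84*10 + 81*7 + 67*4 + 92*10 + 52*6 = 2907
Denominator = 10 + 7 + 4 + 10 + 6 = 37
WM = 2907/37 = 78.5676

WM = 78.5676


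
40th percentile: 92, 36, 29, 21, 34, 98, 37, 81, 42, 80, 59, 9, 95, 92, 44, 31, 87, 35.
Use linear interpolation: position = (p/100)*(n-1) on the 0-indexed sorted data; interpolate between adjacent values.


Sorted: 9, 21, 29, 31, 34, 35, 36, 37, 42, 44, 59, 80, 81, 87, 92, 92, 95, 98
n = 18
Index = 40/100 * 17 = 6.8000
Lower = data[6] = 36, Upper = data[7] = 37
P40 = 36 + 0.8000*(1) = 36.8000

P40 = 36.8000


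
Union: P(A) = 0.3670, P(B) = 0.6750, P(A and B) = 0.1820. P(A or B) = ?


P(A∪B) = 0.3670 + 0.6750 - 0.1820
= 1.0420 - 0.1820
= 0.8600

P(A∪B) = 0.8600


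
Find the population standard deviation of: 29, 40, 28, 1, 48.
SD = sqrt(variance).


Mean = 29.2000
Variance = 253.3600
SD = sqrt(253.3600) = 15.9173

SD = 15.9173


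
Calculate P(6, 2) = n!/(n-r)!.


P(6,2) = 6!/4!
= 720/24
= 30

P(6,2) = 30


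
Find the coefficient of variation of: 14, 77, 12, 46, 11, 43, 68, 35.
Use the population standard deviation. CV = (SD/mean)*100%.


Mean = 38.2500
SD = 23.7158
CV = (23.7158/38.2500)*100 = 62.0020%

CV = 62.0020%


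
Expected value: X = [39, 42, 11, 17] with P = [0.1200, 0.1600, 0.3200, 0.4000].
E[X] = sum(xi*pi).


E[X] = 39*0.1200 + 42*0.1600 + 11*0.3200 + 17*0.4000
= 4.6800 + 6.7200 + 3.5200 + 6.8000
= 21.7200

E[X] = 21.7200


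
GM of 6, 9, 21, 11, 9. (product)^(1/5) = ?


Product = 6 × 9 × 21 × 11 × 9 = 112266
GM = 112266^(1/5) = 10.2341

GM = 10.2341


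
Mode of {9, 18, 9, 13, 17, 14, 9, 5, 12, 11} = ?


Frequencies: 5:1, 9:3, 11:1, 12:1, 13:1, 14:1, 17:1, 18:1
Max frequency = 3
Mode = 9

Mode = 9


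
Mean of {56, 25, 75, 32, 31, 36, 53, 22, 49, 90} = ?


Sum = 56 + 25 + 75 + 32 + 31 + 36 + 53 + 22 + 49 + 90 = 469
n = 10
Mean = 469/10 = 46.9000

Mean = 46.9000


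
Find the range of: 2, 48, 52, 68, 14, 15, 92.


Max = 92, Min = 2
Range = 92 - 2 = 90

Range = 90


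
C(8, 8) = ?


C(8,8) = 8!/(8! × 0!)
= 40320/(40320 × 1)
= 1

C(8,8) = 1


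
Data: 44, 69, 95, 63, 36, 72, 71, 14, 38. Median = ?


Sorted: 14, 36, 38, 44, 63, 69, 71, 72, 95
n = 9 (odd)
Middle value = 63

Median = 63


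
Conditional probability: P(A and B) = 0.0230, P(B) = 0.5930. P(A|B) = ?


P(A|B) = 0.0230/0.5930 = 0.0388

P(A|B) = 0.0388


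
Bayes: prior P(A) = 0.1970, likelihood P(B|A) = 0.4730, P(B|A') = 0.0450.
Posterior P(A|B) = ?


P(B) = P(B|A)*P(A) + P(B|A')*P(A')
= 0.4730*0.1970 + 0.0450*0.8030
= 0.093181 + 0.036135 = 0.129316
P(A|B) = 0.093181/0.129316 = 0.7206

P(A|B) = 0.7206


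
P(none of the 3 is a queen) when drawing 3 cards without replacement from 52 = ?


P(no queens) = (48/52) × (47/51) × (46/50)
= 0.7826

P = 0.7826


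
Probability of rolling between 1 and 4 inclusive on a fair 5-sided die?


Favorable outcomes (1 ≤ roll ≤ 4): 4
Total outcomes = 5
P = 4/5 = 0.8000

P = 0.8000


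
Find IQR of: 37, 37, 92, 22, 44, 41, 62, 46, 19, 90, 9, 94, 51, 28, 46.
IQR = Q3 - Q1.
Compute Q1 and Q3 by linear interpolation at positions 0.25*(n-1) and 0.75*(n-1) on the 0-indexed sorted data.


Sorted: 9, 19, 22, 28, 37, 37, 41, 44, 46, 46, 51, 62, 90, 92, 94
Q1 (25th %ile) = 32.5000
Q3 (75th %ile) = 56.5000
IQR = 56.5000 - 32.5000 = 24.0000

IQR = 24.0000


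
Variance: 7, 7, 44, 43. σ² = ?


Mean = 25.2500
Squared deviations: 333.0625, 333.0625, 351.5625, 315.0625
Sum = 1332.7500
Variance = 1332.7500/4 = 333.1875

Variance = 333.1875


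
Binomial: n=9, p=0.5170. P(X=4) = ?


C(9,4) = 126
p^4 = 0.071443
(1-p)^5 = 0.026287
P = 126 * 0.071443 * 0.026287 = 0.2366

P(X=4) = 0.2366


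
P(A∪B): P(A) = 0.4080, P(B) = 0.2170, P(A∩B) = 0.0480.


P(A∪B) = 0.4080 + 0.2170 - 0.0480
= 0.6250 - 0.0480
= 0.5770

P(A∪B) = 0.5770


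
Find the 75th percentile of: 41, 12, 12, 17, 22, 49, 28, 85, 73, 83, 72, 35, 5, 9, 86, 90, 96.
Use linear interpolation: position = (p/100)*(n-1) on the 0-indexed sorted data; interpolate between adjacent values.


Sorted: 5, 9, 12, 12, 17, 22, 28, 35, 41, 49, 72, 73, 83, 85, 86, 90, 96
n = 17
Index = 75/100 * 16 = 12.0000
Lower = data[12] = 83, Upper = data[13] = 85
P75 = 83 + 0*(2) = 83.0000

P75 = 83.0000


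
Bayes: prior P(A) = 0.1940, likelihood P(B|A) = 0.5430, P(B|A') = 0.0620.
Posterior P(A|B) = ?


P(B) = P(B|A)*P(A) + P(B|A')*P(A')
= 0.5430*0.1940 + 0.0620*0.8060
= 0.105342 + 0.049972 = 0.155314
P(A|B) = 0.105342/0.155314 = 0.6783

P(A|B) = 0.6783


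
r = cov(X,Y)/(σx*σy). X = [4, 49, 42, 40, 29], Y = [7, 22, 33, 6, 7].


Mean X = 32.8000, Mean Y = 15.0000
SD X = 15.765786, SD Y = 10.788883
Cov = 95.000000
r = 95.000000/(15.765786*10.788883) = 0.5585

r = 0.5585


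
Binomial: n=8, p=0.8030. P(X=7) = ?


C(8,7) = 8
p^7 = 0.215283
(1-p)^1 = 0.197000
P = 8 * 0.215283 * 0.197000 = 0.3393

P(X=7) = 0.3393


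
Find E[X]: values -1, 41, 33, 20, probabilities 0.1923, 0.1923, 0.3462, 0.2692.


E[X] = -1*0.1923 + 41*0.1923 + 33*0.3462 + 20*0.2692
= -0.1923 + 7.8843 + 11.4246 + 5.3840
= 24.5006

E[X] = 24.5006


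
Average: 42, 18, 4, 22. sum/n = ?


Sum = 42 + 18 + 4 + 22 = 86
n = 4
Mean = 86/4 = 21.5000

Mean = 21.5000
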